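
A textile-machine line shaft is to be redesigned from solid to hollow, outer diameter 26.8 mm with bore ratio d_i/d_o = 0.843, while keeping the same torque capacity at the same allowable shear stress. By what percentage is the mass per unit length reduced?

53.8 %

Equal τ_max and T ⇒ the solid shaft needs d_s³ = d_o³(1−k⁴), so d_s = 26.8·(1−0.843⁴)^(1/3) = 21.20 mm.
Area ratio A_h/A_s = d_o²(1−k²)/d_s² = (1−k²)/(1−k⁴)^(2/3) = 0.4624.
Mass saving = 1 − 0.4624 = 53.8 %.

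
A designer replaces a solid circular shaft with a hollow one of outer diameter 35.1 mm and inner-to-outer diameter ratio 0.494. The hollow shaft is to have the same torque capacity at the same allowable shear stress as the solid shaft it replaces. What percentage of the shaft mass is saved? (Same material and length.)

Equal τ_max and T ⇒ the solid shaft needs d_s³ = d_o³(1−k⁴), so d_s = 35.1·(1−0.494⁴)^(1/3) = 34.39 mm.
Area ratio A_h/A_s = d_o²(1−k²)/d_s² = (1−k²)/(1−k⁴)^(2/3) = 0.7876.
Mass saving = 1 − 0.7876 = 21.2 %.

21.2 %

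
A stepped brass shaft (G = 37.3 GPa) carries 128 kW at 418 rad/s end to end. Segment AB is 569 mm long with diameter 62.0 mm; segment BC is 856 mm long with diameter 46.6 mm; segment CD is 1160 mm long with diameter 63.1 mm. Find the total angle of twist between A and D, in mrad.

ω = 418 rad/s, so T = P/ω = 128×10³ / 418.0 = 306.2 N·m.
J_AB = π(0.0620)⁴/32 = 1.45×10^-6 m⁴; J_BC = π(0.0466)⁴/32 = 4.63×10^-7 m⁴; J_CD = π(0.0631)⁴/32 = 1.56×10^-6 m⁴.
θ = (T/G)·Σ L_i/J_i = (306.2/37.3×10⁹)·(0.569/1.45×10^-6 + 0.856/4.63×10^-7 + 1.16/1.56×10^-6) = 0.02452 rad.

24.5 mrad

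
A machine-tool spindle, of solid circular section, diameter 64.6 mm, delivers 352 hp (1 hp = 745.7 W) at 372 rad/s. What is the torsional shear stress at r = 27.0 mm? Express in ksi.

1.62 ksi

ω = 372 rad/s, so T = P/ω = 352×745.7 / 372.0 = 705.6 N·m.
J = πd⁴/32 = π(0.0646)⁴/32 = 1.710×10^-6 m⁴.
Shear stress varies linearly with radius: τ = T·r/J = 705.6 × 0.0270 / 1.710×10^-6 = 1.114×10^7 Pa.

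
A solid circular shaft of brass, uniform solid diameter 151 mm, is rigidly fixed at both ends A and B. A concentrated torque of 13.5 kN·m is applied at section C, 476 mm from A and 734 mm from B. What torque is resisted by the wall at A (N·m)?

8190 N·m

With uniform GJ and both ends fixed, compatibility θ_AC = θ_CB gives T_A·a = T_B·b, together with T_A + T_B = T₀.
T_A = T₀·b/(a+b) = 13500·734/1210 = 8189 N·m; T_B = 5311 N·m.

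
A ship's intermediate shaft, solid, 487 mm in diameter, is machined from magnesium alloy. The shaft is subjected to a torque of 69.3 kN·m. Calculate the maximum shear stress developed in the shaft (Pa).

J = πd⁴/32 = π(0.487)⁴/32 = 5.522×10^-3 m⁴.
τ_max = T·r/J = 69300 × 0.243 / 5.522×10^-3 = 3.056×10^6 Pa.

3.06e6 Pa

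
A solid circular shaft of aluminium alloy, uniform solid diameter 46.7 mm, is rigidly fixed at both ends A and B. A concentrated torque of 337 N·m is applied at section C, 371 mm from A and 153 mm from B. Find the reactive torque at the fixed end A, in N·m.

With uniform GJ and both ends fixed, compatibility θ_AC = θ_CB gives T_A·a = T_B·b, together with T_A + T_B = T₀.
T_A = T₀·b/(a+b) = 337.0·153/524.0 = 98.40 N·m; T_B = 238.6 N·m.

98.4 N·m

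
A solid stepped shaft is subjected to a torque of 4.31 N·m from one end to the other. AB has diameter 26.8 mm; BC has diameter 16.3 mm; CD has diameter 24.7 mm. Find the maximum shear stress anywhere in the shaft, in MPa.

Under the same torque, τ_max = 16T/(πd³) is largest where d is smallest — segment BC (d = 16.3 mm).
τ_max = 16·4.310/(π·(0.0163)³) = 5.069×10^6 Pa.

5.07 MPa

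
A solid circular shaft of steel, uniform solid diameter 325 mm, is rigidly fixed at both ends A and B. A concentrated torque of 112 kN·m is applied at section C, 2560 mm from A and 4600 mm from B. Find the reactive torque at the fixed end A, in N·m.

72000 N·m

With uniform GJ and both ends fixed, compatibility θ_AC = θ_CB gives T_A·a = T_B·b, together with T_A + T_B = T₀.
T_A = T₀·b/(a+b) = 112000·4600/7160 = 71960 N·m; T_B = 40040 N·m.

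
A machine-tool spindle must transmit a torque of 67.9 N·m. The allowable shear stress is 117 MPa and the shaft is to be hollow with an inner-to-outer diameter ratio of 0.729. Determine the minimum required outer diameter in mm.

For a hollow shaft with d_i/d_o = 0.729: τ_max = 16T/(π d_o³ (1−k⁴)), so d_o = [16T/(π τ_allow (1−k⁴))]^(1/3) = [16·67.90/(π·1.17×10^8·0.7176)]^(1/3) = 0.01603 m.

16.0 mm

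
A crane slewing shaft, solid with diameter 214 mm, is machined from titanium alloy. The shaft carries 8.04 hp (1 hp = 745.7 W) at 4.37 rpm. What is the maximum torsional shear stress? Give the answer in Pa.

ω = 2π·4.37/60 = 0.4576 rad/s, so T = P/ω = 8.04×745.7 / 0.4576 = 13100 N·m.
J = πd⁴/32 = π(0.214)⁴/32 = 2.059×10^-4 m⁴.
τ_max = T·r/J = 13100 × 0.107 / 2.059×10^-4 = 6.808×10^6 Pa.

6.81e6 Pa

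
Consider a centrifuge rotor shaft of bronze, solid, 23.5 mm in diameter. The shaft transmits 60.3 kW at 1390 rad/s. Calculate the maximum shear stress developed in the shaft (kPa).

17000 kPa

ω = 1390 rad/s, so T = P/ω = 60.3×10³ / 1390 = 43.38 N·m.
J = πd⁴/32 = π(0.0235)⁴/32 = 2.994×10^-8 m⁴.
τ_max = T·r/J = 43.38 × 0.0118 / 2.994×10^-8 = 1.702×10^7 Pa.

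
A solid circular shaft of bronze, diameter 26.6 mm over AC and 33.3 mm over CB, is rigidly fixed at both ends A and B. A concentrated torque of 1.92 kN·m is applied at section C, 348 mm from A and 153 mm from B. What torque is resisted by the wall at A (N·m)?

Compatibility: T_A·a/J_AC = T_B·b/J_CB with T_A + T_B = T₀.
J_AC = 4.92×10^-8 m⁴, J_CB = 1.21×10^-7 m⁴, so T_A = T₀·(J_AC/a)/((J_AC/a)+(J_CB/b)) = 291.5 N·m, T_B = 1628 N·m.

292 N·m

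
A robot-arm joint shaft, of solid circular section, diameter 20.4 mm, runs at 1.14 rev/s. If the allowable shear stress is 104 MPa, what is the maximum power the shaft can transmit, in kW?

1.24 kW

J = πd⁴/32 = π(0.0204)⁴/32 = 1.700×10^-8 m⁴.
T_max = τ_allow·J/r = 1.04×10^8 × 1.700×10^-8 / 0.0102 = 173.4 N·m.
ω = 2π·1.14 = 7.163 rad/s, so P_max = T_max·ω = 1242 W.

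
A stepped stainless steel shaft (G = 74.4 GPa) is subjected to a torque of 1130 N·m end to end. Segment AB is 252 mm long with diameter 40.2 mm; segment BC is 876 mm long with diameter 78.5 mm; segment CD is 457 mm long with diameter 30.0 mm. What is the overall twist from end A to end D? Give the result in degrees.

J_AB = π(0.0402)⁴/32 = 2.56×10^-7 m⁴; J_BC = π(0.0785)⁴/32 = 3.73×10^-6 m⁴; J_CD = π(0.0300)⁴/32 = 7.95×10^-8 m⁴.
θ = (T/G)·Σ L_i/J_i = (1130/74.4×10⁹)·(0.252/2.56×10^-7 + 0.876/3.73×10^-6 + 0.457/7.95×10^-8) = 0.1058 rad.

6.06°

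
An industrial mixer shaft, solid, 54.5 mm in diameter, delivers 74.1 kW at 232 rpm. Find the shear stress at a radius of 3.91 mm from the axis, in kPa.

13800 kPa

ω = 2π·232/60 = 24.29 rad/s, so T = P/ω = 74.1×10³ / 24.29 = 3050 N·m.
J = πd⁴/32 = π(0.0545)⁴/32 = 8.661×10^-7 m⁴.
Shear stress varies linearly with radius: τ = T·r/J = 3050 × 0.00391 / 8.661×10^-7 = 1.377×10^7 Pa.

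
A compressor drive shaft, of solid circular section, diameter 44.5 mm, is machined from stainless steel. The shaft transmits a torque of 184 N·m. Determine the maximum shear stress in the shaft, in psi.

J = πd⁴/32 = π(0.0445)⁴/32 = 3.850×10^-7 m⁴.
τ_max = T·r/J = 184.0 × 0.0222 / 3.850×10^-7 = 1.063×10^7 Pa.

1540 psi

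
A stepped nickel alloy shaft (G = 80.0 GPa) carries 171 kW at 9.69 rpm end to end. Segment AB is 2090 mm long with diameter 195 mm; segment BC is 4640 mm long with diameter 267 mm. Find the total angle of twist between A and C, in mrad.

50.6 mrad

ω = 2π·9.69/60 = 1.015 rad/s, so T = P/ω = 171×10³ / 1.015 = 168500 N·m.
J_AB = π(0.195)⁴/32 = 1.42×10^-4 m⁴; J_BC = π(0.267)⁴/32 = 4.99×10^-4 m⁴.
θ = (T/G)·Σ L_i/J_i = (168500/80.0×10⁹)·(2.09/1.42×10^-4 + 4.64/4.99×10^-4) = 0.05060 rad.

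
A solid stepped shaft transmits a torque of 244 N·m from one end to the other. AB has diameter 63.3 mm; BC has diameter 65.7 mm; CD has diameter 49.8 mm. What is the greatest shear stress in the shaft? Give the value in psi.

1460 psi

Under the same torque, τ_max = 16T/(πd³) is largest where d is smallest — segment CD (d = 49.8 mm).
τ_max = 16·244.0/(π·(0.0498)³) = 1.006×10^7 Pa.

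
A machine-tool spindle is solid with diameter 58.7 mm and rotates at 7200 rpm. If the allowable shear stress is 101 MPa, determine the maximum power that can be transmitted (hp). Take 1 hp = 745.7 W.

4060 hp

J = πd⁴/32 = π(0.0587)⁴/32 = 1.166×10^-6 m⁴.
T_max = τ_allow·J/r = 1.01×10^8 × 1.166×10^-6 / 0.0294 = 4011 N·m.
ω = 2π·7200/60 = 754.0 rad/s, so P_max = T_max·ω = 3.024×10^6 W.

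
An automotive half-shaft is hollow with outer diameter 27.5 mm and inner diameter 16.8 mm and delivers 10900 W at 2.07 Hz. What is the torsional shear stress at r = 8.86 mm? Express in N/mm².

ω = 2π·2.07 = 13.01 rad/s, so T = P/ω = 10900 / 13.01 = 838.1 N·m.
J = π(d_o⁴ − d_i⁴)/32 = π(0.0275⁴ − 0.0168⁴)/32 = 4.833×10^-8 m⁴.
Shear stress varies linearly with radius: τ = T·r/J = 838.1 × 0.00886 / 4.833×10^-8 = 1.536×10^8 Pa.

154 N/mm²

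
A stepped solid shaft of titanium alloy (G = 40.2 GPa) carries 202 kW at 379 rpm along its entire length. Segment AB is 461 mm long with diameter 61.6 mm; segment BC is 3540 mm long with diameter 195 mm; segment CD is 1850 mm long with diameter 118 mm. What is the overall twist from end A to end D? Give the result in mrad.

ω = 2π·379/60 = 39.69 rad/s, so T = P/ω = 202×10³ / 39.69 = 5090 N·m.
J_AB = π(0.0616)⁴/32 = 1.41×10^-6 m⁴; J_BC = π(0.195)⁴/32 = 1.42×10^-4 m⁴; J_CD = π(0.118)⁴/32 = 1.90×10^-5 m⁴.
θ = (T/G)·Σ L_i/J_i = (5090/40.2×10⁹)·(0.461/1.41×10^-6 + 3.54/1.42×10^-4 + 1.85/1.90×10^-5) = 0.05675 rad.

56.8 mrad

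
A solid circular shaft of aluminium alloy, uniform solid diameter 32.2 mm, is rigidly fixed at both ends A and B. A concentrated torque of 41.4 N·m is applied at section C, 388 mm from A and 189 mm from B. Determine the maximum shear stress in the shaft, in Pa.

With uniform GJ and both ends fixed, compatibility θ_AC = θ_CB gives T_A·a = T_B·b, together with T_A + T_B = T₀.
T_A = T₀·b/(a+b) = 41.40·189/577.0 = 13.56 N·m; T_B = 27.84 N·m.
τ in each portion: τ_AC = 2.07×10^6 Pa, τ_CB = 4.25×10^6 Pa; maximum is in CB.
τ_max = T_CB·r/J = 27.84·0.0161/1.06×10^-7 = 4.247×10^6 Pa.

4.25e6 Pa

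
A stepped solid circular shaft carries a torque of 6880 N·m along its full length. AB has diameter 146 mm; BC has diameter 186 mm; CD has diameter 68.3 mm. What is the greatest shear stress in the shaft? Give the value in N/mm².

Under the same torque, τ_max = 16T/(πd³) is largest where d is smallest — segment CD (d = 68.3 mm).
τ_max = 16·6880/(π·(0.0683)³) = 1.100×10^8 Pa.

110 N/mm²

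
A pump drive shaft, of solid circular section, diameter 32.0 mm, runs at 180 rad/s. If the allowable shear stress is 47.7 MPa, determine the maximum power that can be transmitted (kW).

J = πd⁴/32 = π(0.0320)⁴/32 = 1.029×10^-7 m⁴.
T_max = τ_allow·J/r = 4.77×10^7 × 1.029×10^-7 / 0.0160 = 306.9 N·m.
ω = 180 rad/s, so P_max = T_max·ω = 5.524×10^4 W.

55.2 kW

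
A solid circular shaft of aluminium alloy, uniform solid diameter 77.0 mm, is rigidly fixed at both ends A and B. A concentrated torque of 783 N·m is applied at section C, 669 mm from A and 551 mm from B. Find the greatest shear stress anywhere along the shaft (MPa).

With uniform GJ and both ends fixed, compatibility θ_AC = θ_CB gives T_A·a = T_B·b, together with T_A + T_B = T₀.
T_A = T₀·b/(a+b) = 783.0·551/1220 = 353.6 N·m; T_B = 429.4 N·m.
τ in each portion: τ_AC = 3.95×10^6 Pa, τ_CB = 4.79×10^6 Pa; maximum is in CB.
τ_max = T_CB·r/J = 429.4·0.0385/3.45×10^-6 = 4.790×10^6 Pa.

4.79 MPa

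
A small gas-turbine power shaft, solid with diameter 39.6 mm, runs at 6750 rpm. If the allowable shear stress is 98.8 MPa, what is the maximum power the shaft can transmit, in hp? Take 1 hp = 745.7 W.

J = πd⁴/32 = π(0.0396)⁴/32 = 2.414×10^-7 m⁴.
T_max = τ_allow·J/r = 9.88×10^7 × 2.414×10^-7 / 0.0198 = 1205 N·m.
ω = 2π·6750/60 = 706.9 rad/s, so P_max = T_max·ω = 8.515×10^5 W.

1140 hp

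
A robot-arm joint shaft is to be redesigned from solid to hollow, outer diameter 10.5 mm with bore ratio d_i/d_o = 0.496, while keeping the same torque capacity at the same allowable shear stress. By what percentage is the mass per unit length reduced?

Equal τ_max and T ⇒ the solid shaft needs d_s³ = d_o³(1−k⁴), so d_s = 10.5·(1−0.496⁴)^(1/3) = 10.28 mm.
Area ratio A_h/A_s = d_o²(1−k²)/d_s² = (1−k²)/(1−k⁴)^(2/3) = 0.7860.
Mass saving = 1 − 0.7860 = 21.4 %.

21.4 %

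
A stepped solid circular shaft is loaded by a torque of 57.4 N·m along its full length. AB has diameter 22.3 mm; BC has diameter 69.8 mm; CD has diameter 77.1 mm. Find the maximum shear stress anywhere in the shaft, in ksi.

Under the same torque, τ_max = 16T/(πd³) is largest where d is smallest — segment AB (d = 22.3 mm).
τ_max = 16·57.40/(π·(0.0223)³) = 2.636×10^7 Pa.

3.82 ksi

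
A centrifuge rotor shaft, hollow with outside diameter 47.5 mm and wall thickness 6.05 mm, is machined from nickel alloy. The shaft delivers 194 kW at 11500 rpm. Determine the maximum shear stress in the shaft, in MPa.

ω = 2π·11500/60 = 1204 rad/s, so T = P/ω = 194×10³ / 1204 = 161.1 N·m.
J = π(d_o⁴ − d_i⁴)/32 = π(0.0475⁴ − 0.0354⁴)/32 = 3.456×10^-7 m⁴.
τ_max = T·r/J = 161.1 × 0.0238 / 3.456×10^-7 = 1.107×10^7 Pa.

11.1 MPa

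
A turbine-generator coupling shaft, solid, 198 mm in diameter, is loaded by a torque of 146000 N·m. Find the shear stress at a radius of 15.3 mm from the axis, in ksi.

2.15 ksi

J = πd⁴/32 = π(0.198)⁴/32 = 1.509×10^-4 m⁴.
Shear stress varies linearly with radius: τ = T·r/J = 146000 × 0.0153 / 1.509×10^-4 = 1.480×10^7 Pa.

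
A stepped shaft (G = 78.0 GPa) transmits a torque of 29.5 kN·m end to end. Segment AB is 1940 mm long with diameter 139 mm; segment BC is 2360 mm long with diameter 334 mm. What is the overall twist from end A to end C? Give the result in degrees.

1.19°

J_AB = π(0.139)⁴/32 = 3.66×10^-5 m⁴; J_BC = π(0.334)⁴/32 = 1.22×10^-3 m⁴.
θ = (T/G)·Σ L_i/J_i = (29500/78.0×10⁹)·(1.94/3.66×10^-5 + 2.36/1.22×10^-3) = 0.02075 rad.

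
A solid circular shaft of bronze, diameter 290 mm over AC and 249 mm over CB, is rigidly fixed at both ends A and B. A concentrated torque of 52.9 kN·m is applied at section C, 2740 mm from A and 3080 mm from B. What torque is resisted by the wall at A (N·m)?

Compatibility: T_A·a/J_AC = T_B·b/J_CB with T_A + T_B = T₀.
J_AC = 6.94×10^-4 m⁴, J_CB = 3.77×10^-4 m⁴, so T_A = T₀·(J_AC/a)/((J_AC/a)+(J_CB/b)) = 35660 N·m, T_B = 17240 N·m.

35700 N·m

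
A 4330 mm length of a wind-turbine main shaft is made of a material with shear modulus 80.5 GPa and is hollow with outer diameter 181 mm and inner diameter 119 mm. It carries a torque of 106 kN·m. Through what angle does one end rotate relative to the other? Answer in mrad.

66.5 mrad

J = π(d_o⁴ − d_i⁴)/32 = π(0.181⁴ − 0.119⁴)/32 = 8.568×10^-5 m⁴.
θ = T·L/(G·J) = 106000 × 4.33 / (80.5×10⁹ × 8.568×10^-5) = 0.06654 rad.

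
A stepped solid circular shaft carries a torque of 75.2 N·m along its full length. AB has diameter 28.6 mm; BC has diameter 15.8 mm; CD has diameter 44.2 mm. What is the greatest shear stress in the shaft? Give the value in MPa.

97.1 MPa

Under the same torque, τ_max = 16T/(πd³) is largest where d is smallest — segment BC (d = 15.8 mm).
τ_max = 16·75.20/(π·(0.0158)³) = 9.710×10^7 Pa.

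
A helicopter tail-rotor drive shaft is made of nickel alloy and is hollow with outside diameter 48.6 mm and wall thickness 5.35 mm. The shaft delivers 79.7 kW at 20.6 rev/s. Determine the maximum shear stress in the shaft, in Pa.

ω = 2π·20.6 = 129.4 rad/s, so T = P/ω = 79.7×10³ / 129.4 = 615.8 N·m.
J = π(d_o⁴ − d_i⁴)/32 = π(0.0486⁴ − 0.0379⁴)/32 = 3.451×10^-7 m⁴.
τ_max = T·r/J = 615.8 × 0.0243 / 3.451×10^-7 = 4.335×10^7 Pa.

4.34e7 Pa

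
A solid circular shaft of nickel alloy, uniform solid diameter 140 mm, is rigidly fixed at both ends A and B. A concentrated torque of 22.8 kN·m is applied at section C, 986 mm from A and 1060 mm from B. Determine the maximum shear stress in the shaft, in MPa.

With uniform GJ and both ends fixed, compatibility θ_AC = θ_CB gives T_A·a = T_B·b, together with T_A + T_B = T₀.
T_A = T₀·b/(a+b) = 22800·1060/2046 = 11810 N·m; T_B = 10990 N·m.
τ in each portion: τ_AC = 2.19×10^7 Pa, τ_CB = 2.04×10^7 Pa; maximum is in AC.
τ_max = T_AC·r/J = 11810·0.0700/3.77×10^-5 = 2.192×10^7 Pa.

21.9 MPa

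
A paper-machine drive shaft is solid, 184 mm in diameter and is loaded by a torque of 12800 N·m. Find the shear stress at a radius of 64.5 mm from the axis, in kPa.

J = πd⁴/32 = π(0.184)⁴/32 = 1.125×10^-4 m⁴.
Shear stress varies linearly with radius: τ = T·r/J = 12800 × 0.0645 / 1.125×10^-4 = 7.337×10^6 Pa.

7340 kPa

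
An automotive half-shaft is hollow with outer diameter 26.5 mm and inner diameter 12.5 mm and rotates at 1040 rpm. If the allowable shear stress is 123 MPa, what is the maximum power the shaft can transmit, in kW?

J = π(d_o⁴ − d_i⁴)/32 = π(0.0265⁴ − 0.0125⁴)/32 = 4.602×10^-8 m⁴.
T_max = τ_allow·J/r = 1.23×10^8 × 4.602×10^-8 / 0.0132 = 427.2 N·m.
ω = 2π·1040/60 = 108.9 rad/s, so P_max = T_max·ω = 4.652×10^4 W.

46.5 kW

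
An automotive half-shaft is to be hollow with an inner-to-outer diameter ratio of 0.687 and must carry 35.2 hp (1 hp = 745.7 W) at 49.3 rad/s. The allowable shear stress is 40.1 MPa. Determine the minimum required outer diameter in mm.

44.3 mm

ω = 49.3 rad/s, so T = P/ω = 35.2×745.7 / 49.30 = 532.4 N·m.
For a hollow shaft with d_i/d_o = 0.687: τ_max = 16T/(π d_o³ (1−k⁴)), so d_o = [16T/(π τ_allow (1−k⁴))]^(1/3) = [16·532.4/(π·4.01×10^7·0.7772)]^(1/3) = 0.04431 m.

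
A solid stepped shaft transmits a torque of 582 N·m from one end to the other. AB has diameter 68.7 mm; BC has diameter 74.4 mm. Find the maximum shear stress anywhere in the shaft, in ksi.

Under the same torque, τ_max = 16T/(πd³) is largest where d is smallest — segment AB (d = 68.7 mm).
τ_max = 16·582.0/(π·(0.0687)³) = 9.142×10^6 Pa.

1.33 ksi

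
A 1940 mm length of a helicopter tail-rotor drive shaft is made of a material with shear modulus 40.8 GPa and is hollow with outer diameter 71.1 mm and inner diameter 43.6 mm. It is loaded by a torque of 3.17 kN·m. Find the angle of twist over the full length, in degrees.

4.01°

J = π(d_o⁴ − d_i⁴)/32 = π(0.0711⁴ − 0.0436⁴)/32 = 2.154×10^-6 m⁴.
θ = T·L/(G·J) = 3170 × 1.94 / (40.8×10⁹ × 2.154×10^-6) = 0.06997 rad.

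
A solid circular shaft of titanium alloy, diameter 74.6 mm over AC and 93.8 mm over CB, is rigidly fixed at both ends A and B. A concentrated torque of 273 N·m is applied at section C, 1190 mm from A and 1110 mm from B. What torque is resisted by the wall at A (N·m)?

Compatibility: T_A·a/J_AC = T_B·b/J_CB with T_A + T_B = T₀.
J_AC = 3.04×10^-6 m⁴, J_CB = 7.60×10^-6 m⁴, so T_A = T₀·(J_AC/a)/((J_AC/a)+(J_CB/b)) = 74.19 N·m, T_B = 198.8 N·m.

74.2 N·m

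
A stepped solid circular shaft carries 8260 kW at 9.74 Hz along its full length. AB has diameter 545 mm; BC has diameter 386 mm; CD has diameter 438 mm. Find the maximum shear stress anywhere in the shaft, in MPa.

12.0 MPa

ω = 2π·9.74 = 61.20 rad/s, so T = P/ω = 8260×10³ / 61.20 = 135000 N·m.
Under the same torque, τ_max = 16T/(πd³) is largest where d is smallest — segment BC (d = 386 mm).
τ_max = 16·135000/(π·(0.386)³) = 1.195×10^7 Pa.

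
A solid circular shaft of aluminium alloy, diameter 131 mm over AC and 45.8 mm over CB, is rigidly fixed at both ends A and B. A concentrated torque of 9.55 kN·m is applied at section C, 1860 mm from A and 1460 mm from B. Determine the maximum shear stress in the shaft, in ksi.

3.08 ksi

Compatibility: T_A·a/J_AC = T_B·b/J_CB with T_A + T_B = T₀.
J_AC = 2.89×10^-5 m⁴, J_CB = 4.32×10^-7 m⁴, so T_A = T₀·(J_AC/a)/((J_AC/a)+(J_CB/b)) = 9372 N·m, T_B = 178.4 N·m.
τ in each portion: τ_AC = 2.12×10^7 Pa, τ_CB = 9.46×10^6 Pa; maximum is in AC.
τ_max = T_AC·r/J = 9372·0.0655/2.89×10^-5 = 2.123×10^7 Pa.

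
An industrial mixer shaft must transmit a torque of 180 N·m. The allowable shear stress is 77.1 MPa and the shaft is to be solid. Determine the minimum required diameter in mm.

For a solid shaft τ_max = 16T/(πd³), so d = (16T/(π τ_allow))^(1/3) = (16·180.0/(π·7.71×10^7))^(1/3) = 0.02282 m.

22.8 mm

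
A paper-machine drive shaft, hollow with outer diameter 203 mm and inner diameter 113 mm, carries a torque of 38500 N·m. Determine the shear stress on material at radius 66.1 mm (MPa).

J = π(d_o⁴ − d_i⁴)/32 = π(0.203⁴ − 0.113⁴)/32 = 1.507×10^-4 m⁴.
Shear stress varies linearly with radius: τ = T·r/J = 38500 × 0.0661 / 1.507×10^-4 = 1.689×10^7 Pa.

16.9 MPa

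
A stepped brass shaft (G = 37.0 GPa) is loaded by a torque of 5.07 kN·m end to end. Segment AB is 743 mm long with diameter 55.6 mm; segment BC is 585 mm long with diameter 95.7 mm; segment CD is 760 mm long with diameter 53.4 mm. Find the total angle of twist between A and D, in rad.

0.249 rad

J_AB = π(0.0556)⁴/32 = 9.38×10^-7 m⁴; J_BC = π(0.0957)⁴/32 = 8.23×10^-6 m⁴; J_CD = π(0.0534)⁴/32 = 7.98×10^-7 m⁴.
θ = (T/G)·Σ L_i/J_i = (5070/37.0×10⁹)·(0.743/9.38×10^-7 + 0.585/8.23×10^-6 + 0.760/7.98×10^-7) = 0.2487 rad.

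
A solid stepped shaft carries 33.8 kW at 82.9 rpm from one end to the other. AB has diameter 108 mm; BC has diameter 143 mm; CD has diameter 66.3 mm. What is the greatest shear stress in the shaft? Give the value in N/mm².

68.0 N/mm²

ω = 2π·82.9/60 = 8.681 rad/s, so T = P/ω = 33.8×10³ / 8.681 = 3893 N·m.
Under the same torque, τ_max = 16T/(πd³) is largest where d is smallest — segment CD (d = 66.3 mm).
τ_max = 16·3893/(π·(0.0663)³) = 6.804×10^7 Pa.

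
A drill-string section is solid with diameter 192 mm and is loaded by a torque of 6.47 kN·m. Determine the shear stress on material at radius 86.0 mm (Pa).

4.17e6 Pa

J = πd⁴/32 = π(0.192)⁴/32 = 1.334×10^-4 m⁴.
Shear stress varies linearly with radius: τ = T·r/J = 6470 × 0.0860 / 1.334×10^-4 = 4.171×10^6 Pa.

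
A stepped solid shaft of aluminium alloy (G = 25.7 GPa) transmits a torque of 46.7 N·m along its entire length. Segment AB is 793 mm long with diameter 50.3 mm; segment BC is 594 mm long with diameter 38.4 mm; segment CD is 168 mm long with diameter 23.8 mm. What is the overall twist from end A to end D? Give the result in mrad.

J_AB = π(0.0503)⁴/32 = 6.28×10^-7 m⁴; J_BC = π(0.0384)⁴/32 = 2.13×10^-7 m⁴; J_CD = π(0.0238)⁴/32 = 3.15×10^-8 m⁴.
θ = (T/G)·Σ L_i/J_i = (46.70/25.7×10⁹)·(0.793/6.28×10^-7 + 0.594/2.13×10^-7 + 0.168/3.15×10^-8) = 0.01704 rad.

17.0 mrad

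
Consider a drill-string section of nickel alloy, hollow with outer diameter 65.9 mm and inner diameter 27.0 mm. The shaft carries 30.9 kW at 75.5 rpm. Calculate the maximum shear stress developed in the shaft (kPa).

71600 kPa

ω = 2π·75.5/60 = 7.906 rad/s, so T = P/ω = 30.9×10³ / 7.906 = 3908 N·m.
J = π(d_o⁴ − d_i⁴)/32 = π(0.0659⁴ − 0.0270⁴)/32 = 1.799×10^-6 m⁴.
τ_max = T·r/J = 3908 × 0.0330 / 1.799×10^-6 = 7.157×10^7 Pa.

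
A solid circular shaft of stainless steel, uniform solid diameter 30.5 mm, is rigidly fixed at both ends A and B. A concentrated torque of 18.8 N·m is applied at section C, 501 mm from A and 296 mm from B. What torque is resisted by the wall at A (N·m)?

6.98 N·m

With uniform GJ and both ends fixed, compatibility θ_AC = θ_CB gives T_A·a = T_B·b, together with T_A + T_B = T₀.
T_A = T₀·b/(a+b) = 18.80·296/797.0 = 6.982 N·m; T_B = 11.82 N·m.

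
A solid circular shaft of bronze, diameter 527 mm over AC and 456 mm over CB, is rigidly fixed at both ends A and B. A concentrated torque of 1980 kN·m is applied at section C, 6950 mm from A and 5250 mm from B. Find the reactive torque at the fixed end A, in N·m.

1.14e6 N·m

Compatibility: T_A·a/J_AC = T_B·b/J_CB with T_A + T_B = T₀.
J_AC = 7.57×10^-3 m⁴, J_CB = 4.24×10^-3 m⁴, so T_A = T₀·(J_AC/a)/((J_AC/a)+(J_CB/b)) = 1.137e6 N·m, T_B = 843400 N·m.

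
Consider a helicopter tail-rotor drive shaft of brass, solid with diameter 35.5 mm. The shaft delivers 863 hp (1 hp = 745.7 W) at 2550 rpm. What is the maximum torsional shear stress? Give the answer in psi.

ω = 2π·2550/60 = 267.0 rad/s, so T = P/ω = 863×745.7 / 267.0 = 2410 N·m.
J = πd⁴/32 = π(0.0355)⁴/32 = 1.559×10^-7 m⁴.
τ_max = T·r/J = 2410 × 0.0177 / 1.559×10^-7 = 2.743×10^8 Pa.

39800 psi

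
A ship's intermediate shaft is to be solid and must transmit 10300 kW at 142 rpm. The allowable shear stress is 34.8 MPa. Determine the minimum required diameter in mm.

ω = 2π·142/60 = 14.87 rad/s, so T = P/ω = 10300×10³ / 14.87 = 692700 N·m.
For a solid shaft τ_max = 16T/(πd³), so d = (16T/(π τ_allow))^(1/3) = (16·692700/(π·3.48×10^7))^(1/3) = 0.4663 m.

466 mm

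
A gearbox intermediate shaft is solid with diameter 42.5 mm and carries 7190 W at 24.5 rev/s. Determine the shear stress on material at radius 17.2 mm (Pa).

2.51e6 Pa

ω = 2π·24.5 = 153.9 rad/s, so T = P/ω = 7190 / 153.9 = 46.71 N·m.
J = πd⁴/32 = π(0.0425)⁴/32 = 3.203×10^-7 m⁴.
Shear stress varies linearly with radius: τ = T·r/J = 46.71 × 0.0172 / 3.203×10^-7 = 2.508×10^6 Pa.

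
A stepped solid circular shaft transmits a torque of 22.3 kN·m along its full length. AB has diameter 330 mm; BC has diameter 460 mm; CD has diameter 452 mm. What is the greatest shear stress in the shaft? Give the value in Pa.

3.16e6 Pa

Under the same torque, τ_max = 16T/(πd³) is largest where d is smallest — segment AB (d = 330 mm).
τ_max = 16·22300/(π·(0.330)³) = 3.160×10^6 Pa.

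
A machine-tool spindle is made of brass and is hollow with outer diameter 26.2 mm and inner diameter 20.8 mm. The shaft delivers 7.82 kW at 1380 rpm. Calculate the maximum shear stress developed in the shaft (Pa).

ω = 2π·1380/60 = 144.5 rad/s, so T = P/ω = 7.82×10³ / 144.5 = 54.11 N·m.
J = π(d_o⁴ − d_i⁴)/32 = π(0.0262⁴ − 0.0208⁴)/32 = 2.788×10^-8 m⁴.
τ_max = T·r/J = 54.11 × 0.0131 / 2.788×10^-8 = 2.542×10^7 Pa.

2.54e7 Pa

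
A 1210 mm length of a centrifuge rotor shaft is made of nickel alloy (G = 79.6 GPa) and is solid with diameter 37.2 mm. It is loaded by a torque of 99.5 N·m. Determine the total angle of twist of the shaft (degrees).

J = πd⁴/32 = π(0.0372)⁴/32 = 1.880×10^-7 m⁴.
θ = T·L/(G·J) = 99.50 × 1.21 / (79.6×10⁹ × 1.880×10^-7) = 8.045×10^-3 rad.

0.461°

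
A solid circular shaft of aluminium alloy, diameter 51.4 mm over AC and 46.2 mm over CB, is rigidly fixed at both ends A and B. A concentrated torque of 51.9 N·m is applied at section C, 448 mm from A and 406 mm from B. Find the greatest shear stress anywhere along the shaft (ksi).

Compatibility: T_A·a/J_AC = T_B·b/J_CB with T_A + T_B = T₀.
J_AC = 6.85×10^-7 m⁴, J_CB = 4.47×10^-7 m⁴, so T_A = T₀·(J_AC/a)/((J_AC/a)+(J_CB/b)) = 30.17 N·m, T_B = 21.73 N·m.
τ in each portion: τ_AC = 1.13×10^6 Pa, τ_CB = 1.12×10^6 Pa; maximum is in AC.
τ_max = T_AC·r/J = 30.17·0.0257/6.85×10^-7 = 1.132×10^6 Pa.

0.164 ksi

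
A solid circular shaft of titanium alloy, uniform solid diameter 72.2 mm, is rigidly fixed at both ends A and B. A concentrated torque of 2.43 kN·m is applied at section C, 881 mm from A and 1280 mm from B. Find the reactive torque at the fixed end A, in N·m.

1440 N·m

With uniform GJ and both ends fixed, compatibility θ_AC = θ_CB gives T_A·a = T_B·b, together with T_A + T_B = T₀.
T_A = T₀·b/(a+b) = 2430·1280/2161 = 1439 N·m; T_B = 990.7 N·m.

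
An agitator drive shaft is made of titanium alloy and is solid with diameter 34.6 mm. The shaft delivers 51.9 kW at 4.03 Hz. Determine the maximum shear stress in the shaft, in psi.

36600 psi

ω = 2π·4.03 = 25.32 rad/s, so T = P/ω = 51.9×10³ / 25.32 = 2050 N·m.
J = πd⁴/32 = π(0.0346)⁴/32 = 1.407×10^-7 m⁴.
τ_max = T·r/J = 2050 × 0.0173 / 1.407×10^-7 = 2.520×10^8 Pa.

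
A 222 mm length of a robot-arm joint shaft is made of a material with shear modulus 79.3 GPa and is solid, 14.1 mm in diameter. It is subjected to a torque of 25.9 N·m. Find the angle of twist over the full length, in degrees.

J = πd⁴/32 = π(0.0141)⁴/32 = 3.880×10^-9 m⁴.
θ = T·L/(G·J) = 25.90 × 0.222 / (79.3×10⁹ × 3.880×10^-9) = 0.01869 rad.

1.07°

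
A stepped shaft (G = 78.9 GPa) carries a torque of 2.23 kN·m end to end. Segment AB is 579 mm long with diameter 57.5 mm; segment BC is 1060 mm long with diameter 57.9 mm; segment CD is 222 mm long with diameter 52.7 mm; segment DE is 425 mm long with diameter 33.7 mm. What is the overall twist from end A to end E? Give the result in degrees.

J_AB = π(0.0575)⁴/32 = 1.07×10^-6 m⁴; J_BC = π(0.0579)⁴/32 = 1.10×10^-6 m⁴; J_CD = π(0.0527)⁴/32 = 7.57×10^-7 m⁴; J_DE = π(0.0337)⁴/32 = 1.27×10^-7 m⁴.
θ = (T/G)·Σ L_i/J_i = (2230/78.9×10⁹)·(0.579/1.07×10^-6 + 1.06/1.10×10^-6 + 0.222/7.57×10^-7 + 0.425/1.27×10^-7) = 0.1456 rad.

8.34°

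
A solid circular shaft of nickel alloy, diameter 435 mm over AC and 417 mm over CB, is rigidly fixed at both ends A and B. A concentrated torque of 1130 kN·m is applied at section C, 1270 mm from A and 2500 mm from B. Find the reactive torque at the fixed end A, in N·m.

791000 N·m

Compatibility: T_A·a/J_AC = T_B·b/J_CB with T_A + T_B = T₀.
J_AC = 3.52×10^-3 m⁴, J_CB = 2.97×10^-3 m⁴, so T_A = T₀·(J_AC/a)/((J_AC/a)+(J_CB/b)) = 790800 N·m, T_B = 339200 N·m.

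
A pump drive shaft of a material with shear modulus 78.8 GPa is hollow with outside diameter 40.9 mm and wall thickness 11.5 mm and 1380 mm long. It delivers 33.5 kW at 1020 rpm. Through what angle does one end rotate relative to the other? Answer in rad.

ω = 2π·1020/60 = 106.8 rad/s, so T = P/ω = 33.5×10³ / 106.8 = 313.6 N·m.
J = π(d_o⁴ − d_i⁴)/32 = π(0.0409⁴ − 0.0179⁴)/32 = 2.646×10^-7 m⁴.
θ = T·L/(G·J) = 313.6 × 1.38 / (78.8×10⁹ × 2.646×10^-7) = 0.02075 rad.

0.0208 rad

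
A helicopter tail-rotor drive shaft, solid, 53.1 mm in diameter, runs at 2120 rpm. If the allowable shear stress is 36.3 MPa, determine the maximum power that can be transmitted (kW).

237 kW

J = πd⁴/32 = π(0.0531)⁴/32 = 7.805×10^-7 m⁴.
T_max = τ_allow·J/r = 3.63×10^7 × 7.805×10^-7 / 0.0266 = 1067 N·m.
ω = 2π·2120/60 = 222.0 rad/s, so P_max = T_max·ω = 2.369×10^5 W.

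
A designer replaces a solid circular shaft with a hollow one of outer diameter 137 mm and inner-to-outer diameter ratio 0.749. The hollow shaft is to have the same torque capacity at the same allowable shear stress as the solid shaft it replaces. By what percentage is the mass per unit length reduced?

43.5 %

Equal τ_max and T ⇒ the solid shaft needs d_s³ = d_o³(1−k⁴), so d_s = 137·(1−0.749⁴)^(1/3) = 120.8 mm.
Area ratio A_h/A_s = d_o²(1−k²)/d_s² = (1−k²)/(1−k⁴)^(2/3) = 0.5648.
Mass saving = 1 − 0.5648 = 43.5 %.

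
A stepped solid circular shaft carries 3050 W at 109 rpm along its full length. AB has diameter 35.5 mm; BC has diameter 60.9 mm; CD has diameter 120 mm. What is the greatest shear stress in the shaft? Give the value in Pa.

3.04e7 Pa

ω = 2π·109/60 = 11.41 rad/s, so T = P/ω = 3050 / 11.41 = 267.2 N·m.
Under the same torque, τ_max = 16T/(πd³) is largest where d is smallest — segment AB (d = 35.5 mm).
τ_max = 16·267.2/(π·(0.0355)³) = 3.042×10^7 Pa.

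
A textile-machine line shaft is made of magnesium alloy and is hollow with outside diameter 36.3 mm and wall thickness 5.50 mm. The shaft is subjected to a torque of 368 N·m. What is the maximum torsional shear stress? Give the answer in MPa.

J = π(d_o⁴ − d_i⁴)/32 = π(0.0363⁴ − 0.0253⁴)/32 = 1.302×10^-7 m⁴.
τ_max = T·r/J = 368.0 × 0.0181 / 1.302×10^-7 = 5.128×10^7 Pa.

51.3 MPa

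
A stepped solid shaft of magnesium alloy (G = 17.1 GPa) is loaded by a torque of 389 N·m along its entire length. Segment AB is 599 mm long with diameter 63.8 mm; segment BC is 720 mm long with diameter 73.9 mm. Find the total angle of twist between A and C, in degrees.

0.800°

J_AB = π(0.0638)⁴/32 = 1.63×10^-6 m⁴; J_BC = π(0.0739)⁴/32 = 2.93×10^-6 m⁴.
θ = (T/G)·Σ L_i/J_i = (389.0/17.1×10⁹)·(0.599/1.63×10^-6 + 0.720/2.93×10^-6) = 0.01397 rad.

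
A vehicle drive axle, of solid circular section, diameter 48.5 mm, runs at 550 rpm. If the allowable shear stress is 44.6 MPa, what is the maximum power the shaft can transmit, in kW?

J = πd⁴/32 = π(0.0485)⁴/32 = 5.432×10^-7 m⁴.
T_max = τ_allow·J/r = 4.46×10^7 × 5.432×10^-7 / 0.0243 = 999.1 N·m.
ω = 2π·550/60 = 57.60 rad/s, so P_max = T_max·ω = 5.754×10^4 W.

57.5 kW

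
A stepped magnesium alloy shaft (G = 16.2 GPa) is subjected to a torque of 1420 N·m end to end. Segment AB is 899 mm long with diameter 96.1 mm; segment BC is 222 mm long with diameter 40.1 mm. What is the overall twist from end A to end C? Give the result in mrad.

J_AB = π(0.0961)⁴/32 = 8.37×10^-6 m⁴; J_BC = π(0.0401)⁴/32 = 2.54×10^-7 m⁴.
θ = (T/G)·Σ L_i/J_i = (1420/16.2×10⁹)·(0.899/8.37×10^-6 + 0.222/2.54×10^-7) = 0.08607 rad.

86.1 mrad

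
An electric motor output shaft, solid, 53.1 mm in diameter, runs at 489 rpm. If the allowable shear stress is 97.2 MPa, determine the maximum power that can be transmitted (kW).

J = πd⁴/32 = π(0.0531)⁴/32 = 7.805×10^-7 m⁴.
T_max = τ_allow·J/r = 9.72×10^7 × 7.805×10^-7 / 0.0266 = 2857 N·m.
ω = 2π·489/60 = 51.21 rad/s, so P_max = T_max·ω = 1.463×10^5 W.

146 kW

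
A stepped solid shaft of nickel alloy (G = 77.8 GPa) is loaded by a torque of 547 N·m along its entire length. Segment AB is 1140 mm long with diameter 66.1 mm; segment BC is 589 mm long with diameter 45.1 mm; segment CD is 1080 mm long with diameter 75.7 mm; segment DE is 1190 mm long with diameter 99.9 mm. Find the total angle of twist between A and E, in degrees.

J_AB = π(0.0661)⁴/32 = 1.87×10^-6 m⁴; J_BC = π(0.0451)⁴/32 = 4.06×10^-7 m⁴; J_CD = π(0.0757)⁴/32 = 3.22×10^-6 m⁴; J_DE = π(0.0999)⁴/32 = 9.78×10^-6 m⁴.
θ = (T/G)·Σ L_i/J_i = (547.0/77.8×10⁹)·(1.14/1.87×10^-6 + 0.589/4.06×10^-7 + 1.08/3.22×10^-6 + 1.19/9.78×10^-6) = 0.01768 rad.

1.01°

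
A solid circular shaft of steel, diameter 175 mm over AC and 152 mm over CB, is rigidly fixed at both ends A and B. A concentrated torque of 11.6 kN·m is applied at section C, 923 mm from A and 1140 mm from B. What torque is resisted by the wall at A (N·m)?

Compatibility: T_A·a/J_AC = T_B·b/J_CB with T_A + T_B = T₀.
J_AC = 9.21×10^-5 m⁴, J_CB = 5.24×10^-5 m⁴, so T_A = T₀·(J_AC/a)/((J_AC/a)+(J_CB/b)) = 7941 N·m, T_B = 3659 N·m.

7940 N·m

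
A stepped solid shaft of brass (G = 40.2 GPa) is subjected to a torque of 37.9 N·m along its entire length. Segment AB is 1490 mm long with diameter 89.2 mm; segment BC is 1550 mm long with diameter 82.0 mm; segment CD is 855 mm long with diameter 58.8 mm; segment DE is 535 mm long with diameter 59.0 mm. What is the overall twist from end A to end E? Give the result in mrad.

J_AB = π(0.0892)⁴/32 = 6.22×10^-6 m⁴; J_BC = π(0.0820)⁴/32 = 4.44×10^-6 m⁴; J_CD = π(0.0588)⁴/32 = 1.17×10^-6 m⁴; J_DE = π(0.0590)⁴/32 = 1.19×10^-6 m⁴.
θ = (T/G)·Σ L_i/J_i = (37.90/40.2×10⁹)·(1.49/6.22×10^-6 + 1.55/4.44×10^-6 + 0.855/1.17×10^-6 + 0.535/1.19×10^-6) = 1.666×10^-3 rad.

1.67 mrad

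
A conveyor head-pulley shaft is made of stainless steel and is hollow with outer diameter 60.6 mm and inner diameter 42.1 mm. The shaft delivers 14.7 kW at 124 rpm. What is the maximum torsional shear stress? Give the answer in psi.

4900 psi

ω = 2π·124/60 = 12.99 rad/s, so T = P/ω = 14.7×10³ / 12.99 = 1132 N·m.
J = π(d_o⁴ − d_i⁴)/32 = π(0.0606⁴ − 0.0421⁴)/32 = 1.016×10^-6 m⁴.
τ_max = T·r/J = 1132 × 0.0303 / 1.016×10^-6 = 3.377×10^7 Pa.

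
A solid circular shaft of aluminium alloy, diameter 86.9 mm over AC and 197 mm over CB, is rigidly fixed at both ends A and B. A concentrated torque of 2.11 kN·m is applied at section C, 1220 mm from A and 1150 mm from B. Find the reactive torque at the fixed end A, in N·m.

Compatibility: T_A·a/J_AC = T_B·b/J_CB with T_A + T_B = T₀.
J_AC = 5.60×10^-6 m⁴, J_CB = 1.48×10^-4 m⁴, so T_A = T₀·(J_AC/a)/((J_AC/a)+(J_CB/b)) = 72.71 N·m, T_B = 2037 N·m.

72.7 N·m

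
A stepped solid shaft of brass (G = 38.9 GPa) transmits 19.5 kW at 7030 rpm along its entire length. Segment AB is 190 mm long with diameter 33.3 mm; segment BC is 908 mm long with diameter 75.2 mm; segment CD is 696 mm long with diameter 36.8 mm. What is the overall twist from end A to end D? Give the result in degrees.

ω = 2π·7030/60 = 736.2 rad/s, so T = P/ω = 19.5×10³ / 736.2 = 26.49 N·m.
J_AB = π(0.0333)⁴/32 = 1.21×10^-7 m⁴; J_BC = π(0.0752)⁴/32 = 3.14×10^-6 m⁴; J_CD = π(0.0368)⁴/32 = 1.80×10^-7 m⁴.
θ = (T/G)·Σ L_i/J_i = (26.49/38.9×10⁹)·(0.190/1.21×10^-7 + 0.908/3.14×10^-6 + 0.696/1.80×10^-7) = 3.901×10^-3 rad.

0.224°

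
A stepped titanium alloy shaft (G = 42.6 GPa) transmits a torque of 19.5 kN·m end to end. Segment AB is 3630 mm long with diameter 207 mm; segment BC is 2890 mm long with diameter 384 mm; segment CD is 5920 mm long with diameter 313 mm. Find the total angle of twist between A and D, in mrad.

J_AB = π(0.207)⁴/32 = 1.80×10^-4 m⁴; J_BC = π(0.384)⁴/32 = 2.13×10^-3 m⁴; J_CD = π(0.313)⁴/32 = 9.42×10^-4 m⁴.
θ = (T/G)·Σ L_i/J_i = (19500/42.6×10⁹)·(3.63/1.80×10^-4 + 2.89/2.13×10^-3 + 5.92/9.42×10^-4) = 0.01271 rad.

12.7 mrad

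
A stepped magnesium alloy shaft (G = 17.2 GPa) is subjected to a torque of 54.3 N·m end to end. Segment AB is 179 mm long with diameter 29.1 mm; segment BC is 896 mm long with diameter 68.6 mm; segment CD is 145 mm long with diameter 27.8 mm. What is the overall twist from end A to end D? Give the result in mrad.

17.1 mrad

J_AB = π(0.0291)⁴/32 = 7.04×10^-8 m⁴; J_BC = π(0.0686)⁴/32 = 2.17×10^-6 m⁴; J_CD = π(0.0278)⁴/32 = 5.86×10^-8 m⁴.
θ = (T/G)·Σ L_i/J_i = (54.30/17.2×10⁹)·(0.179/7.04×10^-8 + 0.896/2.17×10^-6 + 0.145/5.86×10^-8) = 0.01713 rad.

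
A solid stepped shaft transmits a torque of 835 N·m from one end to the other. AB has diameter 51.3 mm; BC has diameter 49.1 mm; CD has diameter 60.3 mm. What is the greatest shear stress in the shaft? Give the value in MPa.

35.9 MPa

Under the same torque, τ_max = 16T/(πd³) is largest where d is smallest — segment BC (d = 49.1 mm).
τ_max = 16·835.0/(π·(0.0491)³) = 3.593×10^7 Pa.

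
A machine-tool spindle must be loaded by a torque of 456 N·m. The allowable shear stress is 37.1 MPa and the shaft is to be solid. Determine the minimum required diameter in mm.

For a solid shaft τ_max = 16T/(πd³), so d = (16T/(π τ_allow))^(1/3) = (16·456.0/(π·3.71×10^7))^(1/3) = 0.03971 m.

39.7 mm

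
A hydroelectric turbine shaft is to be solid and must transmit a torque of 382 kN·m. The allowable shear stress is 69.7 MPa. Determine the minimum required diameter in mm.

303 mm

For a solid shaft τ_max = 16T/(πd³), so d = (16T/(π τ_allow))^(1/3) = (16·382000/(π·6.97×10^7))^(1/3) = 0.3033 m.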